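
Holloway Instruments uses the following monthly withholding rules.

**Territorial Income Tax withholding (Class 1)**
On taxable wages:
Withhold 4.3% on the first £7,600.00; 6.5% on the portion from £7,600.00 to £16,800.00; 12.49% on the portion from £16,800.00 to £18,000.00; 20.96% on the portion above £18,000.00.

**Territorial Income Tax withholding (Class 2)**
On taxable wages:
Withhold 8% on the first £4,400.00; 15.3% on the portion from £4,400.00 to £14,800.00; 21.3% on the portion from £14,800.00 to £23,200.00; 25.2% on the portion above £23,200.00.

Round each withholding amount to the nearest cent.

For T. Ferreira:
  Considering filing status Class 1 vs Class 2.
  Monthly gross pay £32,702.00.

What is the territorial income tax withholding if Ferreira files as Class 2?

£6,126.90

Territorial Income Tax (Class 2): taxable = £32,702.00
  £3,732.40 + 25.2% × (£32,702.00 − £23,200.00) = £3,732.40 + 25.2% × £9,502.00 = £6,126.90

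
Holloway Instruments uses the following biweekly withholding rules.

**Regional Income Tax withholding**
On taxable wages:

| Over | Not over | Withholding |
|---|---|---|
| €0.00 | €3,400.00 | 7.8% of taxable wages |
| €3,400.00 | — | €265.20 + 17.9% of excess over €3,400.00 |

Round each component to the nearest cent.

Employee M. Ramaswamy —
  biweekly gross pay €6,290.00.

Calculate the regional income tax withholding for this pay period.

Regional Income Tax: taxable = €6,290.00
  €265.20 + 17.9% × (€6,290.00 − €3,400.00) = €265.20 + 17.9% × €2,890.00 = €782.51

€782.51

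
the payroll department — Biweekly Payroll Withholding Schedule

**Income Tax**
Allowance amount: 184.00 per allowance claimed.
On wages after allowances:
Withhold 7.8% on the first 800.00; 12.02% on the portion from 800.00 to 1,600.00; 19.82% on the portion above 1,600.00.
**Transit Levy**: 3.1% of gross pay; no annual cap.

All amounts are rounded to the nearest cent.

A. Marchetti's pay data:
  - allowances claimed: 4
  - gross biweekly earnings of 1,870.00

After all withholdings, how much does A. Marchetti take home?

1,709.48

Income Tax: taxable = 1,870.00 − 4×184.00 = 1,134.00
  62.40 + 12.02% × (1,134.00 − 800.00) = 62.40 + 12.02% × 334.00 = 102.55
Transit Levy: 3.1% × 1,870.00 = 57.97
Total withheld: 102.55 + 57.97 = 160.52
Net pay: 1,870.00 − 160.52 = 1,709.48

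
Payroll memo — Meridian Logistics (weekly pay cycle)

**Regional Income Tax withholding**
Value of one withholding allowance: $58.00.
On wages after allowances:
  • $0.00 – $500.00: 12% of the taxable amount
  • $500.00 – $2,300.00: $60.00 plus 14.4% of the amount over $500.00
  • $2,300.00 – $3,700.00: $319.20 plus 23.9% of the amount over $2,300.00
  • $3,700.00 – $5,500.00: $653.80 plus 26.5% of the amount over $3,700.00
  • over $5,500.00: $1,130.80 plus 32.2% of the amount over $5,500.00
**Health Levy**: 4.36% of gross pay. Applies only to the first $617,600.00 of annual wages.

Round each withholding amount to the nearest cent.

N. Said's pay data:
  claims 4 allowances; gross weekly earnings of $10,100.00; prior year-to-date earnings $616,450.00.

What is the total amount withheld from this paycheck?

$2,587.44

Regional Income Tax: taxable = $10,100.00 − 4×$58.00 = $9,868.00
  $1,130.80 + 32.2% × ($9,868.00 − $5,500.00) = $1,130.80 + 32.2% × $4,368.00 = $2,537.30
Health Levy: cap $617,600.00 − YTD $616,450.00 = $1,150.00 subject; 4.36% × $1,150.00 = $50.14
Total: $2,537.30 + $50.14 = $2,587.44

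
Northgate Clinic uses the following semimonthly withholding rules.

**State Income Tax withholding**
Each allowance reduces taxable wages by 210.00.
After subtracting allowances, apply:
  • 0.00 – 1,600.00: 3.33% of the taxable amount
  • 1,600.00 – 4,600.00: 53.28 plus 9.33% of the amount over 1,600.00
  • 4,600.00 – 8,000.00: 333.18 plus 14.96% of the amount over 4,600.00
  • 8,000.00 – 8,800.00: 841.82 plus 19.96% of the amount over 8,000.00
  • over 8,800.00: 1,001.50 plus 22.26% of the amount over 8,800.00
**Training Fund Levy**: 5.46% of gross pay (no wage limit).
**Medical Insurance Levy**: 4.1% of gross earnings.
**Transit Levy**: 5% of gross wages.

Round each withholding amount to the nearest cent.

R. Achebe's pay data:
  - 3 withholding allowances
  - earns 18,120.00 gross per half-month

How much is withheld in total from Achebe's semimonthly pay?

5,574.16

State Income Tax: taxable = 18,120.00 − 3×210.00 = 17,490.00
  1,001.50 + 22.26% × (17,490.00 − 8,800.00) = 1,001.50 + 22.26% × 8,690.00 = 2,935.89
Training Fund Levy: 5.46% × 18,120.00 = 989.35
Medical Insurance Levy: 4.1% × 18,120.00 = 742.92
Transit Levy: 5% × 18,120.00 = 906.00
Total: 2,935.89 + 989.35 + 742.92 + 906.00 = 5,574.16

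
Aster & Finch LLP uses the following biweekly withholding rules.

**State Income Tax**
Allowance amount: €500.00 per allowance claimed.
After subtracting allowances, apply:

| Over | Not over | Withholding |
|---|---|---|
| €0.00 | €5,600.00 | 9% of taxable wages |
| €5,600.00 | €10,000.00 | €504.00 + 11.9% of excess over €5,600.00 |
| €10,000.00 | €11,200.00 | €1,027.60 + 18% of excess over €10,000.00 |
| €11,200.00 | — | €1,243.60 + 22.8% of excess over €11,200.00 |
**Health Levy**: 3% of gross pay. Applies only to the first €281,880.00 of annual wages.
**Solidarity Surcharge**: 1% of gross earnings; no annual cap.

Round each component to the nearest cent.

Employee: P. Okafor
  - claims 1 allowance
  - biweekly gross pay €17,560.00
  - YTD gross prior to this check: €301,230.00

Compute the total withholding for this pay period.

€2,755.28

State Income Tax: taxable = €17,560.00 − 1×€500.00 = €17,060.00
  €1,243.60 + 22.8% × (€17,060.00 − €11,200.00) = €1,243.60 + 22.8% × €5,860.00 = €2,579.68
Health Levy: YTD €301,230.00 ≥ cap €281,880.00 → €0.00
Solidarity Surcharge: 1% × €17,560.00 = €175.60
Total: €2,579.68 + €0.00 + €175.60 = €2,755.28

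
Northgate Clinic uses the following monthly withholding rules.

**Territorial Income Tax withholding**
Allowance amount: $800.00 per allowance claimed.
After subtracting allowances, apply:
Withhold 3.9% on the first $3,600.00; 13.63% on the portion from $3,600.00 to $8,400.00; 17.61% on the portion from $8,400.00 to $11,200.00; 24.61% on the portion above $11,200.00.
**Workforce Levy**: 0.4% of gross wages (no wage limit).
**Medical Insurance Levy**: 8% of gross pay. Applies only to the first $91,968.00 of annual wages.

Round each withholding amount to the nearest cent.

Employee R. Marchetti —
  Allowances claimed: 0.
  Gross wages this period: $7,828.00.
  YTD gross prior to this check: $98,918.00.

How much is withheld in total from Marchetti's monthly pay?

$747.99

Territorial Income Tax: taxable = $7,828.00
  $140.40 + 13.63% × ($7,828.00 − $3,600.00) = $140.40 + 13.63% × $4,228.00 = $716.68
Workforce Levy: 0.4% × $7,828.00 = $31.31
Medical Insurance Levy: YTD $98,918.00 ≥ cap $91,968.00 → $0.00
Total: $716.68 + $31.31 + $0.00 = $747.99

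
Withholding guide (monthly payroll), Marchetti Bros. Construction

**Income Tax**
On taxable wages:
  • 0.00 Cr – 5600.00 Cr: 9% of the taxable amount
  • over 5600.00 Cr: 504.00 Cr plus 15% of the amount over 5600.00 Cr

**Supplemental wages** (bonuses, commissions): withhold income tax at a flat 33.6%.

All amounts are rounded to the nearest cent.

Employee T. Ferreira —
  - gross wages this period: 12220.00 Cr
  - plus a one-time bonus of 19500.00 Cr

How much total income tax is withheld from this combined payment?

8049.00 Cr

Income Tax: taxable = 12220.00 Cr
  504.00 Cr + 15% × (12220.00 Cr − 5600.00 Cr) = 504.00 Cr + 15% × 6620.00 Cr = 1497.00 Cr
Supplemental (33.6% flat on bonus): 33.6% × 19500.00 Cr = 6552.00 Cr
Total income tax: 1497.00 Cr + 6552.00 Cr = 8049.00 Cr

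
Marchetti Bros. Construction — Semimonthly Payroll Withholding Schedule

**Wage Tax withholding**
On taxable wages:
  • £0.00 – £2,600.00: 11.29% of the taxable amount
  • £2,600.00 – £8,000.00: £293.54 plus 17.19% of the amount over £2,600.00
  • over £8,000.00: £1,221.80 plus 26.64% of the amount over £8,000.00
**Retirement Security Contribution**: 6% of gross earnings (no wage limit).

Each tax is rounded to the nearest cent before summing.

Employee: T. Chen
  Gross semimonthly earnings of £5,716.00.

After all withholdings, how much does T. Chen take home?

£4,543.86

Wage Tax: taxable = £5,716.00
  £293.54 + 17.19% × (£5,716.00 − £2,600.00) = £293.54 + 17.19% × £3,116.00 = £829.18
Retirement Security Contribution: 6% × £5,716.00 = £342.96
Total withheld: £829.18 + £342.96 = £1,172.14
Net pay: £5,716.00 − £1,172.14 = £4,543.86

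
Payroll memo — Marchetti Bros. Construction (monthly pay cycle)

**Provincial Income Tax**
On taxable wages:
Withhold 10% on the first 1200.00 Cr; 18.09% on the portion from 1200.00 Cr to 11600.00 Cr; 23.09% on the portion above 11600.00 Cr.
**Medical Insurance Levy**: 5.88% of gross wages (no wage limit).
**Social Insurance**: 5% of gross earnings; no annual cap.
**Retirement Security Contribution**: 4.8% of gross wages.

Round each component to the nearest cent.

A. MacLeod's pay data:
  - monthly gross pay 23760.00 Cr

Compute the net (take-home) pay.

15225.33 Cr

Provincial Income Tax: taxable = 23760.00 Cr
  2001.36 Cr + 23.09% × (23760.00 Cr − 11600.00 Cr) = 2001.36 Cr + 23.09% × 12160.00 Cr = 4809.10 Cr
Medical Insurance Levy: 5.88% × 23760.00 Cr = 1397.09 Cr
Social Insurance: 5% × 23760.00 Cr = 1188.00 Cr
Retirement Security Contribution: 4.8% × 23760.00 Cr = 1140.48 Cr
Total withheld: 4809.10 Cr + 1397.09 Cr + 1188.00 Cr + 1140.48 Cr = 8534.67 Cr
Net pay: 23760.00 Cr − 8534.67 Cr = 15225.33 Cr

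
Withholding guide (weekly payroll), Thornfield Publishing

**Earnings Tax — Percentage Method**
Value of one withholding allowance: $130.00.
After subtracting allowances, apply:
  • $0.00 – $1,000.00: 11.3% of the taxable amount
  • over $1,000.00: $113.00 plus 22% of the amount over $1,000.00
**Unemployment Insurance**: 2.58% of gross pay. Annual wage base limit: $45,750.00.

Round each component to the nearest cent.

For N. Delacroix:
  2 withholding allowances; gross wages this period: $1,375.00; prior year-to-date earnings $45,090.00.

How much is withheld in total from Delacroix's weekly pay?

$155.33

Earnings Tax: taxable = $1,375.00 − 2×$130.00 = $1,115.00
  $113.00 + 22% × ($1,115.00 − $1,000.00) = $113.00 + 22% × $115.00 = $138.30
Unemployment Insurance: cap $45,750.00 − YTD $45,090.00 = $660.00 subject; 2.58% × $660.00 = $17.03
Total: $138.30 + $17.03 = $155.33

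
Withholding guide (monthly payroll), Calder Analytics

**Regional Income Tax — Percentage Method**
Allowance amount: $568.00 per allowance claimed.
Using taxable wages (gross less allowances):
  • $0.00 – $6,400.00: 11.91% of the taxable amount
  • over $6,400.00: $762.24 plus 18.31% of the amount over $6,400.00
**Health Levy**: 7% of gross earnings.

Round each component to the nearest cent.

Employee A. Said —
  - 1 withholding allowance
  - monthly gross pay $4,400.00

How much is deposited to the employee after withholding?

$3,635.61

Regional Income Tax: taxable = $4,400.00 − 1×$568.00 = $3,832.00
  11.91% × $3,832.00 = $456.39
Health Levy: 7% × $4,400.00 = $308.00
Total withheld: $456.39 + $308.00 = $764.39
Net pay: $4,400.00 − $764.39 = $3,635.61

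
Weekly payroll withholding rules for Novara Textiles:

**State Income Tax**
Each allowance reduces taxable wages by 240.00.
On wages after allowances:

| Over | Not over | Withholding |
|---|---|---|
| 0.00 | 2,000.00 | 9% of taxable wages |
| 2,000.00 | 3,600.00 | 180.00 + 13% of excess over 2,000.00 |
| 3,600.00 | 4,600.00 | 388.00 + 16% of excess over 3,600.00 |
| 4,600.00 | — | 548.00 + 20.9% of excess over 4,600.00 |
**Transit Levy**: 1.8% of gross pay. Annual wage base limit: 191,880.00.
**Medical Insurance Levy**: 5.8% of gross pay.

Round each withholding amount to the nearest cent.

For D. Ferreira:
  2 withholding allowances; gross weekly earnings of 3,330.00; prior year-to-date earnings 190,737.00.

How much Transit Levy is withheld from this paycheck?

Transit Levy: cap 191,880.00 − YTD 190,737.00 = 1,143.00 subject; 1.8% × 1,143.00 = 20.57

20.57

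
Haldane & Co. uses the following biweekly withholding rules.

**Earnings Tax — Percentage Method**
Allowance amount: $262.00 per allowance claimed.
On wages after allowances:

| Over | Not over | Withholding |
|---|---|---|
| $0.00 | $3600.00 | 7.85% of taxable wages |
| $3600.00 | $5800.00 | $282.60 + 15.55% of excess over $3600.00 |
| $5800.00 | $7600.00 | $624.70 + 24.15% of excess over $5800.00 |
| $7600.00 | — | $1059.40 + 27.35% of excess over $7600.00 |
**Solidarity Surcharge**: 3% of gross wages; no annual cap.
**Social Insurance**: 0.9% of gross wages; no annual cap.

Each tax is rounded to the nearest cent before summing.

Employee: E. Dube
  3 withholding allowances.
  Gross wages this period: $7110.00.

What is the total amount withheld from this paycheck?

$1028.54

Earnings Tax: taxable = $7110.00 − 3×$262.00 = $6324.00
  $624.70 + 24.15% × ($6324.00 − $5800.00) = $624.70 + 24.15% × $524.00 = $751.25
Solidarity Surcharge: 3% × $7110.00 = $213.30
Social Insurance: 0.9% × $7110.00 = $63.99
Total: $751.25 + $213.30 + $63.99 = $1028.54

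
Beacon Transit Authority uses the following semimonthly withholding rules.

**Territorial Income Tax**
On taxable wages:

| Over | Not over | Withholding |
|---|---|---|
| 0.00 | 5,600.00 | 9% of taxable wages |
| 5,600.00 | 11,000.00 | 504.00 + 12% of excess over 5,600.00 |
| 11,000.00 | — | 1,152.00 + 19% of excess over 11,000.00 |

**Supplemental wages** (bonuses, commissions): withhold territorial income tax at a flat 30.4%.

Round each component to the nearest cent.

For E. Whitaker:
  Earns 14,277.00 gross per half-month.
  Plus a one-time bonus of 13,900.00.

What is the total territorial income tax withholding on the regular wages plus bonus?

Territorial Income Tax: taxable = 14,277.00
  1,152.00 + 19% × (14,277.00 − 11,000.00) = 1,152.00 + 19% × 3,277.00 = 1,774.63
Supplemental (30.4% flat on bonus): 30.4% × 13,900.00 = 4,225.60
Total territorial income tax: 1,774.63 + 4,225.60 = 6,000.23

6,000.23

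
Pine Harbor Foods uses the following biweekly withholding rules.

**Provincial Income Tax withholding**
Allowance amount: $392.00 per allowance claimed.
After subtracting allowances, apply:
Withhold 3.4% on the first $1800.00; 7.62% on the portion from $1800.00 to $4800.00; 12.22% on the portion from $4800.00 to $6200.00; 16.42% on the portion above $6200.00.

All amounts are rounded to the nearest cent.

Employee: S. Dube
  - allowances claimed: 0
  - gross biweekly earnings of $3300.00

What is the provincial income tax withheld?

Provincial Income Tax: taxable = $3300.00
  $61.20 + 7.62% × ($3300.00 − $1800.00) = $61.20 + 7.62% × $1500.00 = $175.50

$175.50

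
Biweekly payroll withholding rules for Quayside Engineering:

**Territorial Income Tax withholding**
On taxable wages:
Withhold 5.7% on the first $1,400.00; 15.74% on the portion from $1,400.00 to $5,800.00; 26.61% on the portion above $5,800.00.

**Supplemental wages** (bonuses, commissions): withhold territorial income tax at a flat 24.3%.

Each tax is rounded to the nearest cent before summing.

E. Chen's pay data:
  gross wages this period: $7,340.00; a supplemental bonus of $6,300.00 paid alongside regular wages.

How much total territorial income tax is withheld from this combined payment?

$2,713.05

Territorial Income Tax: taxable = $7,340.00
  $772.36 + 26.61% × ($7,340.00 − $5,800.00) = $772.36 + 26.61% × $1,540.00 = $1,182.15
Supplemental (24.3% flat on bonus): 24.3% × $6,300.00 = $1,530.90
Total territorial income tax: $1,182.15 + $1,530.90 = $2,713.05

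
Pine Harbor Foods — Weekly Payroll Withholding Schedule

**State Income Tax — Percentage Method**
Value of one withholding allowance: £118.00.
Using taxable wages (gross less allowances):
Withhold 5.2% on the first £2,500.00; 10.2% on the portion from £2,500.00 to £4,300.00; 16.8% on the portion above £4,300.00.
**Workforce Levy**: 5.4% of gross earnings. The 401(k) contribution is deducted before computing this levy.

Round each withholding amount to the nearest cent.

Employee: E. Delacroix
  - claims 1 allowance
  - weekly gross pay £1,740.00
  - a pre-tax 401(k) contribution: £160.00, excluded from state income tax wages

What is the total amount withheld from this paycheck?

State Income Tax: taxable = £1,740.00 − £160.00 − 1×£118.00 = £1,462.00
  5.2% × £1,462.00 = £76.02
Workforce Levy: 5.4% × £1,580.00 = £85.32
Total: £76.02 + £85.32 = £161.34

£161.34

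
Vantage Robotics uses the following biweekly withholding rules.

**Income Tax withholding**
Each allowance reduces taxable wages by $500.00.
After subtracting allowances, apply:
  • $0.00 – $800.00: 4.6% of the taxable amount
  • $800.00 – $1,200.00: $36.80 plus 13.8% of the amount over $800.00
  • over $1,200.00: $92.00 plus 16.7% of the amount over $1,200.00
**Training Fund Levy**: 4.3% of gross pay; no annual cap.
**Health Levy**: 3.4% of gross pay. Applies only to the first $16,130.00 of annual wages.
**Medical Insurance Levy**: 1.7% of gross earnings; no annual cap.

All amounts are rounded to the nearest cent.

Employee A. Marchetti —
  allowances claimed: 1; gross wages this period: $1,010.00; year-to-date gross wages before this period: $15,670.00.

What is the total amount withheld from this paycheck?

Income Tax: taxable = $1,010.00 − 1×$500.00 = $510.00
  4.6% × $510.00 = $23.46
Training Fund Levy: 4.3% × $1,010.00 = $43.43
Health Levy: cap $16,130.00 − YTD $15,670.00 = $460.00 subject; 3.4% × $460.00 = $15.64
Medical Insurance Levy: 1.7% × $1,010.00 = $17.17
Total: $23.46 + $43.43 + $15.64 + $17.17 = $99.70

$99.70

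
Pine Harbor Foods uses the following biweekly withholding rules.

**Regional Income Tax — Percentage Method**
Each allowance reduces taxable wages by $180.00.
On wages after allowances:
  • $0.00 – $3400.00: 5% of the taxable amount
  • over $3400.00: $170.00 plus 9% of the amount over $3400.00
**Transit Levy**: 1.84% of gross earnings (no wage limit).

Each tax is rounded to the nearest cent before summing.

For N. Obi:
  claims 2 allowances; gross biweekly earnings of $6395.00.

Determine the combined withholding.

Regional Income Tax: taxable = $6395.00 − 2×$180.00 = $6035.00
  $170.00 + 9% × ($6035.00 − $3400.00) = $170.00 + 9% × $2635.00 = $407.15
Transit Levy: 1.84% × $6395.00 = $117.67
Total: $407.15 + $117.67 = $524.82

$524.82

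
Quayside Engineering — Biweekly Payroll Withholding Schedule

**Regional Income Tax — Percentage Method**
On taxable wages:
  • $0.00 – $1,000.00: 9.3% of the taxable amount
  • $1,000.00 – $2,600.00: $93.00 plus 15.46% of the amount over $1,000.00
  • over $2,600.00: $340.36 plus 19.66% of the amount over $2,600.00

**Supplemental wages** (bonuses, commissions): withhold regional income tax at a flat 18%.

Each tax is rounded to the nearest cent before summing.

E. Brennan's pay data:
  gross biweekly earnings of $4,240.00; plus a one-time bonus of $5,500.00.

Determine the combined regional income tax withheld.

Regional Income Tax: taxable = $4,240.00
  $340.36 + 19.66% × ($4,240.00 − $2,600.00) = $340.36 + 19.66% × $1,640.00 = $662.78
Supplemental (18% flat on bonus): 18% × $5,500.00 = $990.00
Total regional income tax: $662.78 + $990.00 = $1,652.78

$1,652.78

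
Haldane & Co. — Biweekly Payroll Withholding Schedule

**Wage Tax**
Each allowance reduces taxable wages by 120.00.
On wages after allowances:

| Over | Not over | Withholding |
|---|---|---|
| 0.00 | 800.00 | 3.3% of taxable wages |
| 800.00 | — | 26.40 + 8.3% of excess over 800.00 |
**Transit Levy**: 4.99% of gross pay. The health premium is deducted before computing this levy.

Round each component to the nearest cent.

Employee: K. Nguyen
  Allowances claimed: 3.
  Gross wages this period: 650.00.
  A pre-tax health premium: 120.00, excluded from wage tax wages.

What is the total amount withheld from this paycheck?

32.06

Wage Tax: taxable = 650.00 − 120.00 − 3×120.00 = 170.00
  3.3% × 170.00 = 5.61
Transit Levy: 4.99% × 530.00 = 26.45
Total: 5.61 + 26.45 = 32.06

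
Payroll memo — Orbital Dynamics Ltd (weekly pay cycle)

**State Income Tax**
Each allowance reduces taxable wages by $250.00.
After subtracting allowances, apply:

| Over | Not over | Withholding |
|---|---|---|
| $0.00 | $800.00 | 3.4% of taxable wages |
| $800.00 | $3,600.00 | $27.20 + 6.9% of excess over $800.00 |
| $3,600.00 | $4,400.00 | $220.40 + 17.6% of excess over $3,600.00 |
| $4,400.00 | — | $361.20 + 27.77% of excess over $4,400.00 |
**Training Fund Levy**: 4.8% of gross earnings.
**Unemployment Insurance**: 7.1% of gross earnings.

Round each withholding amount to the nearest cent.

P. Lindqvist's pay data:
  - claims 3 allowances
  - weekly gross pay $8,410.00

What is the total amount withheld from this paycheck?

State Income Tax: taxable = $8,410.00 − 3×$250.00 = $7,660.00
  $361.20 + 27.77% × ($7,660.00 − $4,400.00) = $361.20 + 27.77% × $3,260.00 = $1,266.50
Training Fund Levy: 4.8% × $8,410.00 = $403.68
Unemployment Insurance: 7.1% × $8,410.00 = $597.11
Total: $1,266.50 + $403.68 + $597.11 = $2,267.29

$2,267.29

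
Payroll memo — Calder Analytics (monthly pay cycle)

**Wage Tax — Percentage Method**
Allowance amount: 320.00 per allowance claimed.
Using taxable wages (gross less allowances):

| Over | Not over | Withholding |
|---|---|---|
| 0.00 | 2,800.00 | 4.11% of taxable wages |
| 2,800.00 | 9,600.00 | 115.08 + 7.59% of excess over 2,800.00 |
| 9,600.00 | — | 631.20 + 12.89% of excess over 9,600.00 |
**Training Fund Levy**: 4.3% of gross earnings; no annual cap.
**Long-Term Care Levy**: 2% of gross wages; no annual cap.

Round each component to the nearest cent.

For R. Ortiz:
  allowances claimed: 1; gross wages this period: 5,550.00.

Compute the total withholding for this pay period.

649.17

Wage Tax: taxable = 5,550.00 − 1×320.00 = 5,230.00
  115.08 + 7.59% × (5,230.00 − 2,800.00) = 115.08 + 7.59% × 2,430.00 = 299.52
Training Fund Levy: 4.3% × 5,550.00 = 238.65
Long-Term Care Levy: 2% × 5,550.00 = 111.00
Total: 299.52 + 238.65 + 111.00 = 649.17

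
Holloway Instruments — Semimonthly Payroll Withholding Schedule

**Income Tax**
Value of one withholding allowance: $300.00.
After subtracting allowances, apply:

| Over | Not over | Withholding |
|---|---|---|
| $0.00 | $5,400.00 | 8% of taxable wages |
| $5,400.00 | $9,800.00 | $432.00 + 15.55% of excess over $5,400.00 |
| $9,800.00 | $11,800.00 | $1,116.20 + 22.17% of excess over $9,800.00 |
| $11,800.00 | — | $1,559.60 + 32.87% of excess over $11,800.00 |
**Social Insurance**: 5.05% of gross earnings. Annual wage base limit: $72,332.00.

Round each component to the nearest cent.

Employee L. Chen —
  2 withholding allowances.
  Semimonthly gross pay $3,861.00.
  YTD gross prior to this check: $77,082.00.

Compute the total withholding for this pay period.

Income Tax: taxable = $3,861.00 − 2×$300.00 = $3,261.00
  8% × $3,261.00 = $260.88
Social Insurance: YTD $77,082.00 ≥ cap $72,332.00 → $0.00
Total: $260.88 + $0.00 = $260.88

$260.88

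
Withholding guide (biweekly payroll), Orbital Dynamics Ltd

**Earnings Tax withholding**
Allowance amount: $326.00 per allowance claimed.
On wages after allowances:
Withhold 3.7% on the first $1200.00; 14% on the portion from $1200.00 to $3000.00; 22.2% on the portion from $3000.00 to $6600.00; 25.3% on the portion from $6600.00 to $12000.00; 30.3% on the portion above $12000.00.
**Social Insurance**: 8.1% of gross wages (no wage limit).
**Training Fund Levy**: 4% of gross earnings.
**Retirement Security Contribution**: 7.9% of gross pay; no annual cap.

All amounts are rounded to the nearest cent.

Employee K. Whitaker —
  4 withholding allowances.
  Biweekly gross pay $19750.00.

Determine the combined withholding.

Earnings Tax: taxable = $19750.00 − 4×$326.00 = $18446.00
  $2461.80 + 30.3% × ($18446.00 − $12000.00) = $2461.80 + 30.3% × $6446.00 = $4414.94
Social Insurance: 8.1% × $19750.00 = $1599.75
Training Fund Levy: 4% × $19750.00 = $790.00
Retirement Security Contribution: 7.9% × $19750.00 = $1560.25
Total: $4414.94 + $1599.75 + $790.00 + $1560.25 = $8364.94

$8364.94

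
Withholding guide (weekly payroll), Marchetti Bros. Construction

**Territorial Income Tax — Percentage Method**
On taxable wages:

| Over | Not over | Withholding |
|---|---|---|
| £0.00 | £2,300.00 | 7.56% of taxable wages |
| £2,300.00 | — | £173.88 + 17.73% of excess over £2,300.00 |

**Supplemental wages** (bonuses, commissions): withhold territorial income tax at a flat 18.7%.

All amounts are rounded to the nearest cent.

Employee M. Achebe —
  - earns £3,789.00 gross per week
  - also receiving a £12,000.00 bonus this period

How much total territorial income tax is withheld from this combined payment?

£2,681.88

Territorial Income Tax: taxable = £3,789.00
  £173.88 + 17.73% × (£3,789.00 − £2,300.00) = £173.88 + 17.73% × £1,489.00 = £437.88
Supplemental (18.7% flat on bonus): 18.7% × £12,000.00 = £2,244.00
Total territorial income tax: £437.88 + £2,244.00 = £2,681.88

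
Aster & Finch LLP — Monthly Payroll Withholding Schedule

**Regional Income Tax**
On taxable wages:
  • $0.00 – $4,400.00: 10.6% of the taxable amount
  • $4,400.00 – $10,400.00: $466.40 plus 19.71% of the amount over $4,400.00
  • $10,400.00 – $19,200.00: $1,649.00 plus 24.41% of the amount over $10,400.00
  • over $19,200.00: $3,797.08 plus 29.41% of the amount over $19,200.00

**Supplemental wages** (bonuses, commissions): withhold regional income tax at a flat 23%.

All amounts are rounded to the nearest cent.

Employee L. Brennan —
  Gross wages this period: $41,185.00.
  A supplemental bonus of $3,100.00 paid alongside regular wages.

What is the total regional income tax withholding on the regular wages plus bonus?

Regional Income Tax: taxable = $41,185.00
  $3,797.08 + 29.41% × ($41,185.00 − $19,200.00) = $3,797.08 + 29.41% × $21,985.00 = $10,262.87
Supplemental (23% flat on bonus): 23% × $3,100.00 = $713.00
Total regional income tax: $10,262.87 + $713.00 = $10,975.87

$10,975.87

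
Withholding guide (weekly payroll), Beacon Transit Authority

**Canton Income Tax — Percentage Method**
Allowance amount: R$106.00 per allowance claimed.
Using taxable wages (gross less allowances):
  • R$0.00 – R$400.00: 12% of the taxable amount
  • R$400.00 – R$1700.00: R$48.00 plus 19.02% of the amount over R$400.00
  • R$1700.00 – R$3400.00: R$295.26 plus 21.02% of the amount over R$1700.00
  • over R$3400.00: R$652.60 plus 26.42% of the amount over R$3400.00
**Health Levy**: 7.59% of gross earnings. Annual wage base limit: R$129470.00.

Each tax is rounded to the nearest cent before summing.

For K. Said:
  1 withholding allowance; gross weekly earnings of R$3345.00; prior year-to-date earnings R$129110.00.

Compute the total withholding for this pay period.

Canton Income Tax: taxable = R$3345.00 − 1×R$106.00 = R$3239.00
  R$295.26 + 21.02% × (R$3239.00 − R$1700.00) = R$295.26 + 21.02% × R$1539.00 = R$618.76
Health Levy: cap R$129470.00 − YTD R$129110.00 = R$360.00 subject; 7.59% × R$360.00 = R$27.32
Total: R$618.76 + R$27.32 = R$646.08

R$646.08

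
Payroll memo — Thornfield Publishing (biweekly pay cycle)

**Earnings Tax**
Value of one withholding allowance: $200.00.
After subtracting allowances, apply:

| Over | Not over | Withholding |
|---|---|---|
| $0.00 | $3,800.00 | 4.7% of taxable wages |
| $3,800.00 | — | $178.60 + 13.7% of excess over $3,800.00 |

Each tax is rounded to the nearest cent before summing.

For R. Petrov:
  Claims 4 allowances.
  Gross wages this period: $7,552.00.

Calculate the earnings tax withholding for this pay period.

$583.02

Earnings Tax: taxable = $7,552.00 − 4×$200.00 = $6,752.00
  $178.60 + 13.7% × ($6,752.00 − $3,800.00) = $178.60 + 13.7% × $2,952.00 = $583.02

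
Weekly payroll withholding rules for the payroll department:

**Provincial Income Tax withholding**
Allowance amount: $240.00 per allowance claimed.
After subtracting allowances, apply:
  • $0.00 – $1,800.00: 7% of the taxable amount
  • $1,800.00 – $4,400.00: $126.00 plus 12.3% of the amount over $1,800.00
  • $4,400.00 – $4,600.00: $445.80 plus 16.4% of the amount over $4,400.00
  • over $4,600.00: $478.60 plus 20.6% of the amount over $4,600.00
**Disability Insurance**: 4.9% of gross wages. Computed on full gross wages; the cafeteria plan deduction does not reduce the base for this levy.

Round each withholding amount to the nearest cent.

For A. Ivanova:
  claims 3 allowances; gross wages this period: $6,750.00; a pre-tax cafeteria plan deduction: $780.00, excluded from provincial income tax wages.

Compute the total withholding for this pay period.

$943.25

Provincial Income Tax: taxable = $6,750.00 − $780.00 − 3×$240.00 = $5,250.00
  $478.60 + 20.6% × ($5,250.00 − $4,600.00) = $478.60 + 20.6% × $650.00 = $612.50
Disability Insurance: 4.9% × $6,750.00 = $330.75
Total: $612.50 + $330.75 = $943.25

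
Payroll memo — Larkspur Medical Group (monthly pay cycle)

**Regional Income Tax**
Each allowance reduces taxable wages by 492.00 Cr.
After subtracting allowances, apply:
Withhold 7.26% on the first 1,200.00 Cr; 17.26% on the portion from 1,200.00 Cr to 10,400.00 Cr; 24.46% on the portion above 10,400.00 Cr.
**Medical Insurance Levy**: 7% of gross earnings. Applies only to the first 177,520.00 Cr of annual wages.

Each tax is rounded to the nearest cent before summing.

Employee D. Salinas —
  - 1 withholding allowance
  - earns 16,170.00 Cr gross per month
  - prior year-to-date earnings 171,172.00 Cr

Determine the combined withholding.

Regional Income Tax: taxable = 16,170.00 Cr − 1×492.00 Cr = 15,678.00 Cr
  1,675.04 Cr + 24.46% × (15,678.00 Cr − 10,400.00 Cr) = 1,675.04 Cr + 24.46% × 5,278.00 Cr = 2,966.04 Cr
Medical Insurance Levy: cap 177,520.00 Cr − YTD 171,172.00 Cr = 6,348.00 Cr subject; 7% × 6,348.00 Cr = 444.36 Cr
Total: 2,966.04 Cr + 444.36 Cr = 3,410.40 Cr

3,410.40 Cr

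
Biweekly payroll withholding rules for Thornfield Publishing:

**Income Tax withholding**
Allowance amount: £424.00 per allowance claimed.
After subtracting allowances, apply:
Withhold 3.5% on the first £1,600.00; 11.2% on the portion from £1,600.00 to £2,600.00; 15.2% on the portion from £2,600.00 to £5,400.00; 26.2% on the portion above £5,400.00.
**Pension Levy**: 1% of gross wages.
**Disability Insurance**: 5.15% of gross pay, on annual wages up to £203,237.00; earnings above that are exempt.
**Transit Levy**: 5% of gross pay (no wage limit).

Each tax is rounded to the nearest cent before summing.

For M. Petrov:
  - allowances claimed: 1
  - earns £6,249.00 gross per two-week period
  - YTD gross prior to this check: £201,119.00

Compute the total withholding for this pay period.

£1,188.97

Income Tax: taxable = £6,249.00 − 1×£424.00 = £5,825.00
  £593.60 + 26.2% × (£5,825.00 − £5,400.00) = £593.60 + 26.2% × £425.00 = £704.95
Pension Levy: 1% × £6,249.00 = £62.49
Disability Insurance: cap £203,237.00 − YTD £201,119.00 = £2,118.00 subject; 5.15% × £2,118.00 = £109.08
Transit Levy: 5% × £6,249.00 = £312.45
Total: £704.95 + £62.49 + £109.08 + £312.45 = £1,188.97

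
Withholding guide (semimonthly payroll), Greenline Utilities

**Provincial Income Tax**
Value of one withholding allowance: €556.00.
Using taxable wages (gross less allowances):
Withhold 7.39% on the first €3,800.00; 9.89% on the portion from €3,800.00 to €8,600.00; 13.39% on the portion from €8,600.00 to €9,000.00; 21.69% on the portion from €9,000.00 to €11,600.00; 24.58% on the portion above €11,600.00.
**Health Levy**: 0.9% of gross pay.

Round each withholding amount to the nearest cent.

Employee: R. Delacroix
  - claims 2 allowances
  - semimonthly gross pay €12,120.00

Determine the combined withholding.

€1,353.72

Provincial Income Tax: taxable = €12,120.00 − 2×€556.00 = €11,008.00
  €809.10 + 21.69% × (€11,008.00 − €9,000.00) = €809.10 + 21.69% × €2,008.00 = €1,244.64
Health Levy: 0.9% × €12,120.00 = €109.08
Total: €1,244.64 + €109.08 = €1,353.72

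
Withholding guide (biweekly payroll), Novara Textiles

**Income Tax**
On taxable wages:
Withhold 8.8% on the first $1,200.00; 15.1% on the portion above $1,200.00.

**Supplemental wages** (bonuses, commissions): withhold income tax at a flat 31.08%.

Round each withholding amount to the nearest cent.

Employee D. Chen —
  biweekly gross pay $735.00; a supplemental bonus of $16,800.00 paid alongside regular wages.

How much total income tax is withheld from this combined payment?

$5,286.12

Income Tax: taxable = $735.00
  8.8% × $735.00 = $64.68
Supplemental (31.08% flat on bonus): 31.08% × $16,800.00 = $5,221.44
Total income tax: $64.68 + $5,221.44 = $5,286.12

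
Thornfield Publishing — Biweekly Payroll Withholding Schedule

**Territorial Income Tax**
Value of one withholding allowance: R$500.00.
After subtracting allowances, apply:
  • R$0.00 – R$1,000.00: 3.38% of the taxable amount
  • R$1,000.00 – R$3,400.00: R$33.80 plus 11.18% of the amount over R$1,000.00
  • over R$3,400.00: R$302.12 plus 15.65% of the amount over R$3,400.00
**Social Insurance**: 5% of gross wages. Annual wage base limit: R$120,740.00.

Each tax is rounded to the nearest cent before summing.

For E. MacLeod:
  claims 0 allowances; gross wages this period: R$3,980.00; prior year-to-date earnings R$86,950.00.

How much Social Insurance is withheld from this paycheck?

R$199.00

Social Insurance: 5% × R$3,980.00 = R$199.00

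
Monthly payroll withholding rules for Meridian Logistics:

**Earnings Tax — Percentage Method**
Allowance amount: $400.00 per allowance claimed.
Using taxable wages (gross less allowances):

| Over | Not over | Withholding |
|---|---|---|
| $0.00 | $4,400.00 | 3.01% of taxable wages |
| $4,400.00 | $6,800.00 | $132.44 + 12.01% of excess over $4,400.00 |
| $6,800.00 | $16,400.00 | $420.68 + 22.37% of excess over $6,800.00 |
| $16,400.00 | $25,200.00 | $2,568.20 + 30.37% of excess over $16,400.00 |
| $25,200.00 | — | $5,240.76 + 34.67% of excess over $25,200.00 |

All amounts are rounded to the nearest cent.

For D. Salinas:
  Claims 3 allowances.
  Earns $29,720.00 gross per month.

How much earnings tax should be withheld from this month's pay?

Earnings Tax: taxable = $29,720.00 − 3×$400.00 = $28,520.00
  $5,240.76 + 34.67% × ($28,520.00 − $25,200.00) = $5,240.76 + 34.67% × $3,320.00 = $6,391.80

$6,391.80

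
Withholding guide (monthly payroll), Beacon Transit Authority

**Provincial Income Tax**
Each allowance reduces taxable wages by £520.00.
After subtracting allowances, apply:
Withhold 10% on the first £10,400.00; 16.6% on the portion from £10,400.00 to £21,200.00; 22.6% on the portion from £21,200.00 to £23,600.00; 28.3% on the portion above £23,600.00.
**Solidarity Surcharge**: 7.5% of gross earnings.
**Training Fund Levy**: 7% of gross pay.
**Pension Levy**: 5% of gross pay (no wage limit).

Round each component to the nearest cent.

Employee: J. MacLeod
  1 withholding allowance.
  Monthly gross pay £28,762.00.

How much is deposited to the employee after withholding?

Provincial Income Tax: taxable = £28,762.00 − 1×£520.00 = £28,242.00
  £3,375.20 + 28.3% × (£28,242.00 − £23,600.00) = £3,375.20 + 28.3% × £4,642.00 = £4,688.89
Solidarity Surcharge: 7.5% × £28,762.00 = £2,157.15
Training Fund Levy: 7% × £28,762.00 = £2,013.34
Pension Levy: 5% × £28,762.00 = £1,438.10
Total withheld: £4,688.89 + £2,157.15 + £2,013.34 + £1,438.10 = £10,297.48
Net pay: £28,762.00 − £10,297.48 = £18,464.52

£18,464.52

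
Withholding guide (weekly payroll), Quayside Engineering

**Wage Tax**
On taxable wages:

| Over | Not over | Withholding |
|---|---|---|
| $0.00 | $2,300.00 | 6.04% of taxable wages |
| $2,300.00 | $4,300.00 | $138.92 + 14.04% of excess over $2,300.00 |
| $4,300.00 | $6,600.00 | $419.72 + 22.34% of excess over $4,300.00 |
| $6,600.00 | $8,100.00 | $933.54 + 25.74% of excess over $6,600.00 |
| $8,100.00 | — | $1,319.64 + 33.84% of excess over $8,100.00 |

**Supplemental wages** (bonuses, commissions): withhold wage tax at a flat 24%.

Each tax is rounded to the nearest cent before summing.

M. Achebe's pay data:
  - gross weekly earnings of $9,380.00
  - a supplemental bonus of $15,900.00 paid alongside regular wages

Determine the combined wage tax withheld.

Wage Tax: taxable = $9,380.00
  $1,319.64 + 33.84% × ($9,380.00 − $8,100.00) = $1,319.64 + 33.84% × $1,280.00 = $1,752.79
Supplemental (24% flat on bonus): 24% × $15,900.00 = $3,816.00
Total wage tax: $1,752.79 + $3,816.00 = $5,568.79

$5,568.79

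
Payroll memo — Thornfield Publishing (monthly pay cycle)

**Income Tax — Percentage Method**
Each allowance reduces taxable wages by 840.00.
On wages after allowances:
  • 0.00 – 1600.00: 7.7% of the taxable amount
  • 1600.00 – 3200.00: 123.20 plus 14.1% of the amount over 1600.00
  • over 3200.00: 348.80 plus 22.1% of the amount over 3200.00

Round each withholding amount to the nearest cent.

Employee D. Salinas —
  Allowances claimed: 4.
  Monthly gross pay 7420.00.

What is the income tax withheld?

Income Tax: taxable = 7420.00 − 4×840.00 = 4060.00
  348.80 + 22.1% × (4060.00 − 3200.00) = 348.80 + 22.1% × 860.00 = 538.86

538.86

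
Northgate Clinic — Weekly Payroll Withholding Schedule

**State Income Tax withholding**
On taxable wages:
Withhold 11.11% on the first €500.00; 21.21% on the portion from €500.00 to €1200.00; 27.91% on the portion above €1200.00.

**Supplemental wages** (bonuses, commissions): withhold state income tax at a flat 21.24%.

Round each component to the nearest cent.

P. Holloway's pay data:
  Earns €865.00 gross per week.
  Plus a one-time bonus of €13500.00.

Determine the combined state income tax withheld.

€3000.37

State Income Tax: taxable = €865.00
  €55.55 + 21.21% × (€865.00 − €500.00) = €55.55 + 21.21% × €365.00 = €132.97
Supplemental (21.24% flat on bonus): 21.24% × €13500.00 = €2867.40
Total state income tax: €132.97 + €2867.40 = €3000.37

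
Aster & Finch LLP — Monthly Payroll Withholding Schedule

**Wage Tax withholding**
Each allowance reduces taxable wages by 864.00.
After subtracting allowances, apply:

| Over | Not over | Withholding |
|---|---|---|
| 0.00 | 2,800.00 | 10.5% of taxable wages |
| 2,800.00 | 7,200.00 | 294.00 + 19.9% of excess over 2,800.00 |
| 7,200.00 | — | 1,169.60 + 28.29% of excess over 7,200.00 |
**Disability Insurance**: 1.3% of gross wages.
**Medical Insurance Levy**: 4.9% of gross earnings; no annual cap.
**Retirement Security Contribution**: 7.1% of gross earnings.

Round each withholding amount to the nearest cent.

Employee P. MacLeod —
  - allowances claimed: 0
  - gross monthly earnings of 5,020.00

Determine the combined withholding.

1,403.44

Wage Tax: taxable = 5,020.00
  294.00 + 19.9% × (5,020.00 − 2,800.00) = 294.00 + 19.9% × 2,220.00 = 735.78
Disability Insurance: 1.3% × 5,020.00 = 65.26
Medical Insurance Levy: 4.9% × 5,020.00 = 245.98
Retirement Security Contribution: 7.1% × 5,020.00 = 356.42
Total: 735.78 + 65.26 + 245.98 + 356.42 = 1,403.44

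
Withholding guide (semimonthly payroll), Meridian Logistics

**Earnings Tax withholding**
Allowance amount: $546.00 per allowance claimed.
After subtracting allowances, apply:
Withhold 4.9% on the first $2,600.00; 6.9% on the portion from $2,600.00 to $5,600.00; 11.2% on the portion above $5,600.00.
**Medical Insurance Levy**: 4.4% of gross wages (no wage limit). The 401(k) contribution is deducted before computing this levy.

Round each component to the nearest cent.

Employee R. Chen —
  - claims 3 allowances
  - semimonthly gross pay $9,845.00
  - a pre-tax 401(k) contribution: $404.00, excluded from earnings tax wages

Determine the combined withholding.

Earnings Tax: taxable = $9,845.00 − $404.00 − 3×$546.00 = $7,803.00
  $334.40 + 11.2% × ($7,803.00 − $5,600.00) = $334.40 + 11.2% × $2,203.00 = $581.14
Medical Insurance Levy: 4.4% × $9,441.00 = $415.40
Total: $581.14 + $415.40 = $996.54

$996.54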